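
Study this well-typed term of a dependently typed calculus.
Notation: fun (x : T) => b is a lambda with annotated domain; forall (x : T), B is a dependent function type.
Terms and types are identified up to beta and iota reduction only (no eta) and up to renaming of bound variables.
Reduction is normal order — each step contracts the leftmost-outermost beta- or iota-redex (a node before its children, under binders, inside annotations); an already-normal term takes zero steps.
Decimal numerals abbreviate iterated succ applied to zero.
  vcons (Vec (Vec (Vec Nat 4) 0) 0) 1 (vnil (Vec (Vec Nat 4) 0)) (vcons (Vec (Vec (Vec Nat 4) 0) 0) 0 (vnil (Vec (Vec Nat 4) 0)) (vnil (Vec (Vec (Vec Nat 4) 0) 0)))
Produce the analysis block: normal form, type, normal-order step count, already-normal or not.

resulting normal form:
  vcons (Vec (Vec (Vec Nat 4) 0) 0) 1 (vnil (Vec (Vec Nat 4) 0)) (vcons (Vec (Vec (Vec Nat 4) 0) 0) 0 (vnil (Vec (Vec Nat 4) 0)) (vnil (Vec (Vec (Vec Nat 4) 0) 0)))
type:
  Vec (Vec (Vec (Vec Nat 4) 0) 0) 2
reduction steps (normal order): 0
term was already normal: yes


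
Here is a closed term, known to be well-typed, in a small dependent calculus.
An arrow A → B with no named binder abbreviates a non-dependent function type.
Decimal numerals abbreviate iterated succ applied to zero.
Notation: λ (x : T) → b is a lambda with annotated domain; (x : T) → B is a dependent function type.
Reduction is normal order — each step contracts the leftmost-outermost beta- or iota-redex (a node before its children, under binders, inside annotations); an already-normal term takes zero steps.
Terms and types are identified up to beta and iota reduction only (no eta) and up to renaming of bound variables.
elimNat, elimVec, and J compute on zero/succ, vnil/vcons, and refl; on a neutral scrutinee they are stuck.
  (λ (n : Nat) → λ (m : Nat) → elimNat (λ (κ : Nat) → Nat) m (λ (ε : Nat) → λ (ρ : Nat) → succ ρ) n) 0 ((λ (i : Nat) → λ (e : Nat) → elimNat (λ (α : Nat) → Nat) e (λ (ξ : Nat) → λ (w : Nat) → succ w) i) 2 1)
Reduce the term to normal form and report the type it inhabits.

resulting normal form:
  3
the term's type:
  Nat


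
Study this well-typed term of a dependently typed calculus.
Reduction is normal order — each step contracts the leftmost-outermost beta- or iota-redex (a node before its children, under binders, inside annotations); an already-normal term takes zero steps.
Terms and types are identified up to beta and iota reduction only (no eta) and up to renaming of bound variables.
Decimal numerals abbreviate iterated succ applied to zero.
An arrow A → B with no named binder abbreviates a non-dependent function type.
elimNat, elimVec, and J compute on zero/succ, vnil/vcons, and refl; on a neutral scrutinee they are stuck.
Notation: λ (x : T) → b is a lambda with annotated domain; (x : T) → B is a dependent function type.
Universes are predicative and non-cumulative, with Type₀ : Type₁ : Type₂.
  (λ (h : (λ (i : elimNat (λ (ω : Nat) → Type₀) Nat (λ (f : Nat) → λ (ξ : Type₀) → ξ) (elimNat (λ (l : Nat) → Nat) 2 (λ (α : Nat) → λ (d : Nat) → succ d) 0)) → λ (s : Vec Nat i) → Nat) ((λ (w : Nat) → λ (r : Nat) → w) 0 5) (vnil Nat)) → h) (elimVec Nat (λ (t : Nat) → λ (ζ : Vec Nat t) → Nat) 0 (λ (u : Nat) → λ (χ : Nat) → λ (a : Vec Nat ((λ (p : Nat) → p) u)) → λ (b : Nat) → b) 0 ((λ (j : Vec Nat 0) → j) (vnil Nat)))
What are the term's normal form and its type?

resulting normal form:
  0
the term's type:
  Nat
observation: 4 normal-order steps normalize the term, beginning with a beta-redex.


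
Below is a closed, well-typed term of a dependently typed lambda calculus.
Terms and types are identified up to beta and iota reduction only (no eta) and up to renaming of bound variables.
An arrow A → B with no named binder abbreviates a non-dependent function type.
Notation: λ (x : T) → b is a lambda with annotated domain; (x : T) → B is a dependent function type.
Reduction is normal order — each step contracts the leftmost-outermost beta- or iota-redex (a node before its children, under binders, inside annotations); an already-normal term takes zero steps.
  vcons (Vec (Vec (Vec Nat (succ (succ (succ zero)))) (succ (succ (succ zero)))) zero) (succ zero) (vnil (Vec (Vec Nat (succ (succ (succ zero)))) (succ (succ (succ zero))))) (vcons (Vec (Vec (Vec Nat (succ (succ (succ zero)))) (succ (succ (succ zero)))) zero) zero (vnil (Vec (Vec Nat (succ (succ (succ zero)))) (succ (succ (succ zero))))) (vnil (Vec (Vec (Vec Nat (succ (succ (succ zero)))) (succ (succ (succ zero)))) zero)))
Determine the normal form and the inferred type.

reduced normal form:
  vcons (Vec (Vec (Vec Nat (succ (succ (succ zero)))) (succ (succ (succ zero)))) zero) (succ zero) (vnil (Vec (Vec Nat (succ (succ (succ zero)))) (succ (succ (succ zero))))) (vcons (Vec (Vec (Vec Nat (succ (succ (succ zero)))) (succ (succ (succ zero)))) zero) zero (vnil (Vec (Vec Nat (succ (succ (succ zero)))) (succ (succ (succ zero))))) (vnil (Vec (Vec (Vec Nat (succ (succ (succ zero)))) (succ (succ (succ zero)))) zero)))
type:
  Vec (Vec (Vec (Vec Nat (succ (succ (succ zero)))) (succ (succ (succ zero)))) zero) (succ (succ zero))


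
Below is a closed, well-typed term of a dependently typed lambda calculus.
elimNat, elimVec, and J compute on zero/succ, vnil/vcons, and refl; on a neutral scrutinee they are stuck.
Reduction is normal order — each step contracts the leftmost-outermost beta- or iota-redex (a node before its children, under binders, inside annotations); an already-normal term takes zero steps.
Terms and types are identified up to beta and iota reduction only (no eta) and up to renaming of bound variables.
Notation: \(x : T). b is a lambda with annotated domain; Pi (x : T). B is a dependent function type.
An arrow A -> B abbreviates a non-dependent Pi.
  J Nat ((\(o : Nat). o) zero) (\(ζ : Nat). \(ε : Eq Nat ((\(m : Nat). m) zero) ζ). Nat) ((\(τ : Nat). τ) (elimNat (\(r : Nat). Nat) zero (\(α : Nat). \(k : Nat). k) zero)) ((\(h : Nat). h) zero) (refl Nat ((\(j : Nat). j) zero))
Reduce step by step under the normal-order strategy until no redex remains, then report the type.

normal-order reduction sequence:
  J Nat ((\(o : Nat). o) zero) (\(ζ : Nat). \(ε : Eq Nat ((\(m : Nat). m) zero) ζ). Nat) ((\(τ : Nat). τ) (elimNat (\(r : Nat). Nat) zero (\(α : Nat). \(k : Nat). k) zero)) ((\(h : Nat). h) zero) (refl Nat ((\(j : Nat). j) zero))
  ~> (\(o : Nat). o) (elimNat (\(ζ : Nat). Nat) zero (\(ε : Nat). \(m : Nat). m) zero)
  ~> elimNat (\(o : Nat). Nat) zero (\(ζ : Nat). \(ε : Nat). ε) zero
  ~> zero
type:
  Nat


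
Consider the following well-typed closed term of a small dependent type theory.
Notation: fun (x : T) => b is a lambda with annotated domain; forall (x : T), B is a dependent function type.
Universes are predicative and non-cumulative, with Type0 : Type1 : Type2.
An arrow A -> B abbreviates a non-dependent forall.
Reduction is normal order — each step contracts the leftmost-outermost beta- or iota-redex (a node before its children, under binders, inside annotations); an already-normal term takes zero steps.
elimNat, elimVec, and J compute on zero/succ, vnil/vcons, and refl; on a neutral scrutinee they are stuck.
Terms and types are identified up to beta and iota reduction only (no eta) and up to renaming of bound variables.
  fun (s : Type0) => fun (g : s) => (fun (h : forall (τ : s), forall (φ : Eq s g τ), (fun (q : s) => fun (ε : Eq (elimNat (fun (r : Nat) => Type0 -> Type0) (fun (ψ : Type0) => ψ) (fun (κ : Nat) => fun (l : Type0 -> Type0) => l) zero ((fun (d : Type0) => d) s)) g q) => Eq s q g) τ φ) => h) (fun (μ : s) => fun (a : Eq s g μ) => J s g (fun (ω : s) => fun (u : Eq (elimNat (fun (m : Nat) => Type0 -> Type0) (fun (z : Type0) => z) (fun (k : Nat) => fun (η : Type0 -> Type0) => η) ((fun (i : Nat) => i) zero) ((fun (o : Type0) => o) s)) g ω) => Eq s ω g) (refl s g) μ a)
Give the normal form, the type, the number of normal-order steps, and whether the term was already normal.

resulting normal form:
  fun (s : Type0) => fun (g : s) => fun (h : s) => fun (τ : Eq s g h) => J s g (fun (φ : s) => fun (q : Eq s g φ) => Eq s φ g) (refl s g) h τ
type:
  forall (s : Type0), forall (g : s), forall (h : s), Eq s g h -> Eq s h g
normal-order step count: 5
started in normal form: no
first contracted redex: a beta-redex


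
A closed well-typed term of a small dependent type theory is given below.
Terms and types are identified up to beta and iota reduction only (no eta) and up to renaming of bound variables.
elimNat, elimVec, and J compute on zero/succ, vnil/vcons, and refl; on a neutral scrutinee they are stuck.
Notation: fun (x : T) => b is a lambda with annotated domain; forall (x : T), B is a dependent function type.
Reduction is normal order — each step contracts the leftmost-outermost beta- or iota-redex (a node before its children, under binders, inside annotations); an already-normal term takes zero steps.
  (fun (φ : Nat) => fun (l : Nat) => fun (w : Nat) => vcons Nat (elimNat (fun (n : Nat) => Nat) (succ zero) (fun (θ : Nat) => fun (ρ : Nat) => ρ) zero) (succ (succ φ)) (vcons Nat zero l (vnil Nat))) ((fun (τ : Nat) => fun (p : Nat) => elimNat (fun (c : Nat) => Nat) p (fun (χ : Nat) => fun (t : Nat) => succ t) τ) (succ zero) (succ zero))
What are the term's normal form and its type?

reduced normal form:
  fun (φ : Nat) => fun (l : Nat) => vcons Nat (succ zero) (succ (succ (succ (succ zero)))) (vcons Nat zero φ (vnil Nat))
inferred type:
  forall (φ : Nat), forall (l : Nat), Vec Nat (succ (succ zero))


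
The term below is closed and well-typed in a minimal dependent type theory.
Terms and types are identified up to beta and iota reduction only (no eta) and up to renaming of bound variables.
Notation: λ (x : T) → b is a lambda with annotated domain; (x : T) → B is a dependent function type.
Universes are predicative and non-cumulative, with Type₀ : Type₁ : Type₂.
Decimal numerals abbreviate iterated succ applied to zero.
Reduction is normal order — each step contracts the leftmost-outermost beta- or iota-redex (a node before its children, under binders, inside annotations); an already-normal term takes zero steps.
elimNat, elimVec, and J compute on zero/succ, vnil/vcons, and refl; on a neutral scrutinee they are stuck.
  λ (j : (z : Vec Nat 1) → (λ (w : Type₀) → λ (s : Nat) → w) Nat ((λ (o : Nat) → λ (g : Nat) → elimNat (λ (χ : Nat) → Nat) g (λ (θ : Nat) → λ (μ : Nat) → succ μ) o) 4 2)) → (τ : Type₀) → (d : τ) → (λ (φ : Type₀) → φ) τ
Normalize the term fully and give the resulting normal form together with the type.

reduced normal form:
  λ (j : (z : Vec Nat 1) → Nat) → (w : Type₀) → (s : w) → w
inferred type:
  (j : (z : Vec Nat 1) → Nat) → Type₁


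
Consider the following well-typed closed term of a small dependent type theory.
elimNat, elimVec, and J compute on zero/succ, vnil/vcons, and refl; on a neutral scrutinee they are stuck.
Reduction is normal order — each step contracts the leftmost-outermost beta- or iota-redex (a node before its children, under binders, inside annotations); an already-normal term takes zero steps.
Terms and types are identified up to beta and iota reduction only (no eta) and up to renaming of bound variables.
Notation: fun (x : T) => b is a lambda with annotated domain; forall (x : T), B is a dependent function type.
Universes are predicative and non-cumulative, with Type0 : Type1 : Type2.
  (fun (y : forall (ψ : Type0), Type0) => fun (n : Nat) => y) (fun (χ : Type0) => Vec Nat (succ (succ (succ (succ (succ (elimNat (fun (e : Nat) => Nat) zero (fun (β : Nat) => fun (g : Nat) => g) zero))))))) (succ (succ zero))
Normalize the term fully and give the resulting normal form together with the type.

resulting normal form:
  fun (y : Type0) => Vec Nat (succ (succ (succ (succ (succ zero)))))
inferred type:
  forall (y : Type0), Type0
observation: normalization takes exactly 3 steps under the normal-order strategy.


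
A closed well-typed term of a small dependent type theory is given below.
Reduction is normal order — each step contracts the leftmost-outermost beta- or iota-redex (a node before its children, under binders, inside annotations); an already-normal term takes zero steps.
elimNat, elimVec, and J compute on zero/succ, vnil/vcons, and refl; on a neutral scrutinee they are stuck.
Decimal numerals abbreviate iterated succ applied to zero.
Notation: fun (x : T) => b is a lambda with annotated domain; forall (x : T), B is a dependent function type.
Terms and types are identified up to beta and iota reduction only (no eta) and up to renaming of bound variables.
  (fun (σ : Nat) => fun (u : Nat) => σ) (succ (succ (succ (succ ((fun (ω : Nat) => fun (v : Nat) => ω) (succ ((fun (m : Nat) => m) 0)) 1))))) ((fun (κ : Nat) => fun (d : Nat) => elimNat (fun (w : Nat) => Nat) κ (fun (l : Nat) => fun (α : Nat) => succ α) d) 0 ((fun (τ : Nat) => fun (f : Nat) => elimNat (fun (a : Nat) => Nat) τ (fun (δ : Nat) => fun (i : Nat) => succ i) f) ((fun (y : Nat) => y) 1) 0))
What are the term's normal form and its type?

reduced normal form:
  5
type:
  Nat
observation: the term reaches its normal form after 5 normal-order steps.


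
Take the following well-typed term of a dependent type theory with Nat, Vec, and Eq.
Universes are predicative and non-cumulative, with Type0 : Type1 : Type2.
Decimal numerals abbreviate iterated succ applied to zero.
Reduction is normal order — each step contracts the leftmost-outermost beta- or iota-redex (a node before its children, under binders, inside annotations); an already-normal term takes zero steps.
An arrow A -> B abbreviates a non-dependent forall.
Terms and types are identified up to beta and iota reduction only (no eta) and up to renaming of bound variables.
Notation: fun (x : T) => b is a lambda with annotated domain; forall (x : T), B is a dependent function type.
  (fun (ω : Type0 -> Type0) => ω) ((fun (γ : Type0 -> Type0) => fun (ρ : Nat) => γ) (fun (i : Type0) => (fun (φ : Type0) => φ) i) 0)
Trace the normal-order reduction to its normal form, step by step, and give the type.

normal-order reduction:
  (fun (ω : Type0 -> Type0) => ω) ((fun (γ : Type0 -> Type0) => fun (ρ : Nat) => γ) (fun (i : Type0) => (fun (φ : Type0) => φ) i) 0)
  ~> (fun (ω : Type0 -> Type0) => fun (γ : Nat) => ω) (fun (ρ : Type0) => (fun (i : Type0) => i) ρ) 0
  ~> (fun (ω : Nat) => fun (γ : Type0) => (fun (ρ : Type0) => ρ) γ) 0
  ~> fun (ω : Type0) => (fun (γ : Type0) => γ) ω
  ~> fun (ω : Type0) => ω
inferred type:
  Type0 -> Type0


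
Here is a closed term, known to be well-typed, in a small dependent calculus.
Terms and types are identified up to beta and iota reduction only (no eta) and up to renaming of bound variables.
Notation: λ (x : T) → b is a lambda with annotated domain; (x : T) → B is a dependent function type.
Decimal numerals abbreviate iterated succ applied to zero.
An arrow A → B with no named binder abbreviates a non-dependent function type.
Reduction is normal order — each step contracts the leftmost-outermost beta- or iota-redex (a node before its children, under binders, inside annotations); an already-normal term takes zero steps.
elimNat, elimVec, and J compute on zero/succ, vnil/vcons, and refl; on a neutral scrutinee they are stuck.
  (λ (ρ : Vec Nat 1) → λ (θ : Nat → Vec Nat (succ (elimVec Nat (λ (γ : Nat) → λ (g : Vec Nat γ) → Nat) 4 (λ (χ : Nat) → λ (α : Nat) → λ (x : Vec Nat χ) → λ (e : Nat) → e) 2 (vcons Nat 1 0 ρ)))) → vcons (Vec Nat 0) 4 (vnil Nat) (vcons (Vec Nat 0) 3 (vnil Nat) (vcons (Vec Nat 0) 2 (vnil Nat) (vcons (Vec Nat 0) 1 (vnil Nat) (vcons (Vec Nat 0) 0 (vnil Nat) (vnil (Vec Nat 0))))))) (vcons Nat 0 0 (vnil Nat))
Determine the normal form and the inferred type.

normal form:
  λ (ρ : Nat → Vec Nat 5) → vcons (Vec Nat 0) 4 (vnil Nat) (vcons (Vec Nat 0) 3 (vnil Nat) (vcons (Vec Nat 0) 2 (vnil Nat) (vcons (Vec Nat 0) 1 (vnil Nat) (vcons (Vec Nat 0) 0 (vnil Nat) (vnil (Vec Nat 0))))))
type:
  (Nat → Vec Nat 5) → Vec (Vec Nat 0) 5


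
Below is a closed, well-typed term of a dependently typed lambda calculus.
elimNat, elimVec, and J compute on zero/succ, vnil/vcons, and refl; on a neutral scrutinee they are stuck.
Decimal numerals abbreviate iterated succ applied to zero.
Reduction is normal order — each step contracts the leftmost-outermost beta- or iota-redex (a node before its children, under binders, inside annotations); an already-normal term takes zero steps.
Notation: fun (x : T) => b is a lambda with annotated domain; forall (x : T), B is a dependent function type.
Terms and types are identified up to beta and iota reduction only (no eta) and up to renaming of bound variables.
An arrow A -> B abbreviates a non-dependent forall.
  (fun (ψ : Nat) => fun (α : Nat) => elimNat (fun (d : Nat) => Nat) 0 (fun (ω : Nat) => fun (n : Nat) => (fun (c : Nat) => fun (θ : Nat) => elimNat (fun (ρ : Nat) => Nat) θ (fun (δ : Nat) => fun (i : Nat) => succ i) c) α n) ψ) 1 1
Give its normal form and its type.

normal form:
  1
the term's type:
  Nat
observation: contracting a beta-redex first, the term normalizes in 12 steps.


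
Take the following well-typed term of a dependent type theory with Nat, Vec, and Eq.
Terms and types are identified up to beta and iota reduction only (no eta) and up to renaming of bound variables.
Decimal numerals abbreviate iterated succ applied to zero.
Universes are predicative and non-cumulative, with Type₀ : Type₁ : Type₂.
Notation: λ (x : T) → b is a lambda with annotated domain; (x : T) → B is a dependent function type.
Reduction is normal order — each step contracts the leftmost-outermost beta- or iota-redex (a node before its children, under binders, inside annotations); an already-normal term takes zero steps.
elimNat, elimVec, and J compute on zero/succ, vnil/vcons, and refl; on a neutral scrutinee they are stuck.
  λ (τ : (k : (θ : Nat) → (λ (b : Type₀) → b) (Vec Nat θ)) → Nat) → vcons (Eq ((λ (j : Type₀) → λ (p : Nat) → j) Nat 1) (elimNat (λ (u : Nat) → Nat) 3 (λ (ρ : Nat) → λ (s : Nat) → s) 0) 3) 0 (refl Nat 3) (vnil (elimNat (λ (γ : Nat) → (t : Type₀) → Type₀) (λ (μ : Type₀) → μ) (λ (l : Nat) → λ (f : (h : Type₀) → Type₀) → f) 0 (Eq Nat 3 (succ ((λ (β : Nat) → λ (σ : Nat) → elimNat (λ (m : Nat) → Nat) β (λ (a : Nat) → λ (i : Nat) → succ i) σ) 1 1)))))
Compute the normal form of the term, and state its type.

normal form:
  λ (τ : (k : (θ : Nat) → Vec Nat θ) → Nat) → vcons (Eq Nat 3 3) 0 (refl Nat 3) (vnil (Eq Nat 3 3))
inferred type:
  (τ : (k : (θ : Nat) → Vec Nat θ) → Nat) → Vec (Eq Nat 3 3) 1


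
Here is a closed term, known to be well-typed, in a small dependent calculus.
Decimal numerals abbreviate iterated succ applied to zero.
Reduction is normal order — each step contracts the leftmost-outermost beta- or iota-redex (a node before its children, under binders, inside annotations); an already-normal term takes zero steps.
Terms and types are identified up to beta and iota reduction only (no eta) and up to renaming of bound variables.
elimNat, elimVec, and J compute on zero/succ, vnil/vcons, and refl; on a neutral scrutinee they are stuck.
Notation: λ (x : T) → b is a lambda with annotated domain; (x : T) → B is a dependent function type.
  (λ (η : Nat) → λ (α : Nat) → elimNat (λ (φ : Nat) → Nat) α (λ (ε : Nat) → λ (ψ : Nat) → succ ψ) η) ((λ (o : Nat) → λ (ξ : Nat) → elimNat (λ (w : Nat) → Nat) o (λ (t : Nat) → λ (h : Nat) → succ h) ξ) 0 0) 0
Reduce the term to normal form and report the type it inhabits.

resulting normal form:
  0
inferred type:
  Nat
observation: reduction starts at a beta-redex, and 6 normal-order steps reach the normal form.


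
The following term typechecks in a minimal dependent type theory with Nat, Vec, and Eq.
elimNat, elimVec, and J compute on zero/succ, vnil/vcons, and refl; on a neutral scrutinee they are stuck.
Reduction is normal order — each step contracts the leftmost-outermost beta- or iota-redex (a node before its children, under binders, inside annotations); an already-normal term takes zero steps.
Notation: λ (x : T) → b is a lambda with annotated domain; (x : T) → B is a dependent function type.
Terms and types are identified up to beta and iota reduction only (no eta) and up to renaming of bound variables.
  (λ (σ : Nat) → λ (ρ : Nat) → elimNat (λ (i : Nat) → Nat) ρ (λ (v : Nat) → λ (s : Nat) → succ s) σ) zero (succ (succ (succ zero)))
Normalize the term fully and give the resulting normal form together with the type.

reduced normal form:
  succ (succ (succ zero))
the term's type:
  Nat
observation: 3 normal-order steps separate the term from its normal form.


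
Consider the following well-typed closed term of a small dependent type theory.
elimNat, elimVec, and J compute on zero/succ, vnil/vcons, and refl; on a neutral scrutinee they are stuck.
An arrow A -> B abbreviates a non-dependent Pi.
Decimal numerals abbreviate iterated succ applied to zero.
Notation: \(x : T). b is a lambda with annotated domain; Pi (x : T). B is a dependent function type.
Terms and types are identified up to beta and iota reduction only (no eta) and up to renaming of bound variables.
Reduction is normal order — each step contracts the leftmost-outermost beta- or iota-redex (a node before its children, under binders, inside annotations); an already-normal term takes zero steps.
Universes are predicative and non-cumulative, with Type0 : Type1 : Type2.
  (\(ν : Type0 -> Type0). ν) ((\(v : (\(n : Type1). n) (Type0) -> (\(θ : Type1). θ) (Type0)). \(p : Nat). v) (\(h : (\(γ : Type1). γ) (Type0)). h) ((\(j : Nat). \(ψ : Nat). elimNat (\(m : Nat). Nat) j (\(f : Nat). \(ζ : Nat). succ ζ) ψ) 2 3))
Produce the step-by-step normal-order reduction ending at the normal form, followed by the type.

normal-order reduction sequence:
  (\(ν : Type0 -> Type0). ν) ((\(v : (\(n : Type1). n) (Type0) -> (\(θ : Type1). θ) (Type0)). \(p : Nat). v) (\(h : (\(γ : Type1). γ) (Type0)). h) ((\(j : Nat). \(ψ : Nat). elimNat (\(m : Nat). Nat) j (\(f : Nat). \(ζ : Nat). succ ζ) ψ) 2 3))
  ~> (\(ν : (\(v : Type1). v) (Type0) -> (\(n : Type1). n) (Type0)). \(θ : Nat). ν) (\(p : (\(h : Type1). h) (Type0)). p) ((\(γ : Nat). \(j : Nat). elimNat (\(ψ : Nat). Nat) γ (\(m : Nat). \(f : Nat). succ f) j) 2 3)
  ~> (\(ν : Nat). \(v : (\(n : Type1). n) (Type0)). v) ((\(θ : Nat). \(p : Nat). elimNat (\(h : Nat). Nat) θ (\(γ : Nat). \(j : Nat). succ j) p) 2 3)
  ~> \(ν : (\(v : Type1). v) (Type0)). ν
  ~> \(ν : Type0). ν
the term's type:
  Type0 -> Type0


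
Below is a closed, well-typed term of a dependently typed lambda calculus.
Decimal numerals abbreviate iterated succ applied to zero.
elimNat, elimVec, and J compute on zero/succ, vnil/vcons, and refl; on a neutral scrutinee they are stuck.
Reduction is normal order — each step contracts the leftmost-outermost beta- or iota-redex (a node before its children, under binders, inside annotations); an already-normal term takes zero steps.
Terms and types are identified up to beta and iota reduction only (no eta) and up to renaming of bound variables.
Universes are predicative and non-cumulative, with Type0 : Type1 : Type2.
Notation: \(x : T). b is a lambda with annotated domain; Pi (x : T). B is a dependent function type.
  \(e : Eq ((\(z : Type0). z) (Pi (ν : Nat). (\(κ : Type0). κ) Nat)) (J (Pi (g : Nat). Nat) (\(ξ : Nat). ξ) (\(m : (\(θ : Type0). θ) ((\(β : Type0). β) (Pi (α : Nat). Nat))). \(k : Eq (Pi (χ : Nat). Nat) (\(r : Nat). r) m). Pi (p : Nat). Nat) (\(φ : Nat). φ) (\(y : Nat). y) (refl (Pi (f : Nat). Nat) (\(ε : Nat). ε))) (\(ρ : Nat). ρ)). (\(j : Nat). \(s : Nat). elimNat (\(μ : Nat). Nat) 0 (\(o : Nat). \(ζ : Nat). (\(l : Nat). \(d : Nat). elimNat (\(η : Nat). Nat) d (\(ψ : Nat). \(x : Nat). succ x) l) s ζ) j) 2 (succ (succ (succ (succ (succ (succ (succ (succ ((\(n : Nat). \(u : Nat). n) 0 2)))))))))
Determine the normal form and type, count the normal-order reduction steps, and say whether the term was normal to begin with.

normal form:
  \(e : Eq (Pi (z : Nat). Nat) (\(ν : Nat). ν) (\(κ : Nat). κ)). 16
type:
  Pi (e : Eq (Pi (z : Nat). Nat) (\(ν : Nat). ν) (\(κ : Nat). κ)). Nat
steps to reach normal form (normal order): 70
already normal: no
first redex: a beta-redex


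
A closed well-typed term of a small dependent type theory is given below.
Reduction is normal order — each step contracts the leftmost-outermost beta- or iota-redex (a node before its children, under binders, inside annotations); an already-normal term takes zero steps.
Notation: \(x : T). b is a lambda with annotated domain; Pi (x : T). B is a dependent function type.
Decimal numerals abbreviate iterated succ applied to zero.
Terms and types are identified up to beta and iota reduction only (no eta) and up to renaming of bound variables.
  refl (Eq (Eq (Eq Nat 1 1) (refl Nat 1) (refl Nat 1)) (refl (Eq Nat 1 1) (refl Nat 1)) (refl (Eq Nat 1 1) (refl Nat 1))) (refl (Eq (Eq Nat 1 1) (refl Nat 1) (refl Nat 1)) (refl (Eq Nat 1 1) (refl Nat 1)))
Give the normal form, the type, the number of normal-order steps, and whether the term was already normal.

resulting normal form:
  refl (Eq (Eq (Eq Nat 1 1) (refl Nat 1) (refl Nat 1)) (refl (Eq Nat 1 1) (refl Nat 1)) (refl (Eq Nat 1 1) (refl Nat 1))) (refl (Eq (Eq Nat 1 1) (refl Nat 1) (refl Nat 1)) (refl (Eq Nat 1 1) (refl Nat 1)))
type:
  Eq (Eq (Eq (Eq Nat 1 1) (refl Nat 1) (refl Nat 1)) (refl (Eq Nat 1 1) (refl Nat 1)) (refl (Eq Nat 1 1) (refl Nat 1))) (refl (Eq (Eq Nat 1 1) (refl Nat 1) (refl Nat 1)) (refl (Eq Nat 1 1) (refl Nat 1))) (refl (Eq (Eq Nat 1 1) (refl Nat 1) (refl Nat 1)) (refl (Eq Nat 1 1) (refl Nat 1)))
normal-order step count: 0
already normal: yes


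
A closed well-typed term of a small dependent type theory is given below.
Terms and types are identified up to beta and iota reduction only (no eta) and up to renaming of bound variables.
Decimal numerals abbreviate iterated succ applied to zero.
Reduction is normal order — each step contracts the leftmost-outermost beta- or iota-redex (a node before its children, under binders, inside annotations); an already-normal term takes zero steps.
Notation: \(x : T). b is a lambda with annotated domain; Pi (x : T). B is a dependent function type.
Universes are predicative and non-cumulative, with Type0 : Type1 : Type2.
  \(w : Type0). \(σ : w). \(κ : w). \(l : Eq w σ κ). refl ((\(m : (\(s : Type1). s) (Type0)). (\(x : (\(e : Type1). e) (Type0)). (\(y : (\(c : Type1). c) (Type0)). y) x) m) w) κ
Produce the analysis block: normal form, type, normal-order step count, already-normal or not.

resulting normal form:
  \(w : Type0). \(σ : w). \(κ : w). \(l : Eq w σ κ). refl w κ
inferred type:
  Pi (w : Type0). Pi (σ : w). Pi (κ : w). Pi (l : Eq w σ κ). Eq w κ κ
normal-order step count: 3
term was already normal: no
first contracted redex: a beta-redex


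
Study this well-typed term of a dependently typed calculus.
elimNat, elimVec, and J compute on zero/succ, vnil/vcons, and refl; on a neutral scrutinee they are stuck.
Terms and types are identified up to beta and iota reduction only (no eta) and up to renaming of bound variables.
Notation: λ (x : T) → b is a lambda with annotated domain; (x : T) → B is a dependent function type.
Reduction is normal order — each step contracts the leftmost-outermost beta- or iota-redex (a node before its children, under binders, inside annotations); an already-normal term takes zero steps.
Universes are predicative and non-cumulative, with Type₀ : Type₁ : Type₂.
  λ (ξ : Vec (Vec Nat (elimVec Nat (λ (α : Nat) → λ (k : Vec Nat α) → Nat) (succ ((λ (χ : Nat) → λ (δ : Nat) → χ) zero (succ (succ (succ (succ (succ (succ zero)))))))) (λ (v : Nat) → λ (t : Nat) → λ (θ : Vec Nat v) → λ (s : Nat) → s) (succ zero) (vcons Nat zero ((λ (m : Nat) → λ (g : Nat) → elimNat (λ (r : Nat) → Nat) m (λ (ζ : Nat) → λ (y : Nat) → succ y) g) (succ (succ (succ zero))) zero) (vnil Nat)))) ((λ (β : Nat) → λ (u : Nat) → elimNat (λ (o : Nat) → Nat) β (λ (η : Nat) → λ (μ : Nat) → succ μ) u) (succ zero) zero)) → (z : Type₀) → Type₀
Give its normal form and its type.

resulting normal form:
  λ (ξ : Vec (Vec Nat (succ zero)) (succ zero)) → (α : Type₀) → Type₀
type:
  (ξ : Vec (Vec Nat (succ zero)) (succ zero)) → Type₁


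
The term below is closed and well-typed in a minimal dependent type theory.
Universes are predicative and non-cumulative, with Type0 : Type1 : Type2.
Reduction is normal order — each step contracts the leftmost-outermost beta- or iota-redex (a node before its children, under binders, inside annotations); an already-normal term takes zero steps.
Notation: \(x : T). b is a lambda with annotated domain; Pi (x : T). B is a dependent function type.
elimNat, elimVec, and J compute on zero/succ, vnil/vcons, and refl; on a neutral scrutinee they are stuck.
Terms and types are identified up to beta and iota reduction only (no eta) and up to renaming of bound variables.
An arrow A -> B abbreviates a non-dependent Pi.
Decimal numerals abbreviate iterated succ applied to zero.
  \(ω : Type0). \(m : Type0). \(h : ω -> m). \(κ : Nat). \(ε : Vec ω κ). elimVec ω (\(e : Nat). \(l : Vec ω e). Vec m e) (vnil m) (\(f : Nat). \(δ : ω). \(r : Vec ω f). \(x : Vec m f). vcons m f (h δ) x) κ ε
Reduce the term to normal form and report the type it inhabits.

resulting normal form:
  \(ω : Type0). \(m : Type0). \(h : ω -> m). \(κ : Nat). \(ε : Vec ω κ). elimVec ω (\(e : Nat). \(l : Vec ω e). Vec m e) (vnil m) (\(f : Nat). \(δ : ω). \(r : Vec ω f). \(x : Vec m f). vcons m f (h δ) x) κ ε
inferred type:
  Pi (ω : Type0). Pi (m : Type0). (ω -> m) -> Pi (h : Nat). Vec ω h -> Vec m h
observation: the term is already in normal form.


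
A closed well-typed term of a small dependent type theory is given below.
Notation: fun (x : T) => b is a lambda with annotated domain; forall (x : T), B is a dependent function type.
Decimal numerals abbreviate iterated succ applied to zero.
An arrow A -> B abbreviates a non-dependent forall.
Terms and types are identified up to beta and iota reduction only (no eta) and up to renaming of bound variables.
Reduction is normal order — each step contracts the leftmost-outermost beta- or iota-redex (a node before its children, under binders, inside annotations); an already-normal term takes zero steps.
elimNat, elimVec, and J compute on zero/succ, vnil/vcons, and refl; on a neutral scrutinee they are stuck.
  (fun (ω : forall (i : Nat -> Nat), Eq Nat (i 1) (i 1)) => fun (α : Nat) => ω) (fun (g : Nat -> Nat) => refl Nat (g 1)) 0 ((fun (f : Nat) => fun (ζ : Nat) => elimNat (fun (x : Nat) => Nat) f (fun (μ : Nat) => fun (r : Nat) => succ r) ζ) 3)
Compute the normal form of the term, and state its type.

resulting normal form:
  refl Nat 4
type:
  Eq Nat 4 4
observation: contracting a beta-redex first, the term normalizes in 9 steps.


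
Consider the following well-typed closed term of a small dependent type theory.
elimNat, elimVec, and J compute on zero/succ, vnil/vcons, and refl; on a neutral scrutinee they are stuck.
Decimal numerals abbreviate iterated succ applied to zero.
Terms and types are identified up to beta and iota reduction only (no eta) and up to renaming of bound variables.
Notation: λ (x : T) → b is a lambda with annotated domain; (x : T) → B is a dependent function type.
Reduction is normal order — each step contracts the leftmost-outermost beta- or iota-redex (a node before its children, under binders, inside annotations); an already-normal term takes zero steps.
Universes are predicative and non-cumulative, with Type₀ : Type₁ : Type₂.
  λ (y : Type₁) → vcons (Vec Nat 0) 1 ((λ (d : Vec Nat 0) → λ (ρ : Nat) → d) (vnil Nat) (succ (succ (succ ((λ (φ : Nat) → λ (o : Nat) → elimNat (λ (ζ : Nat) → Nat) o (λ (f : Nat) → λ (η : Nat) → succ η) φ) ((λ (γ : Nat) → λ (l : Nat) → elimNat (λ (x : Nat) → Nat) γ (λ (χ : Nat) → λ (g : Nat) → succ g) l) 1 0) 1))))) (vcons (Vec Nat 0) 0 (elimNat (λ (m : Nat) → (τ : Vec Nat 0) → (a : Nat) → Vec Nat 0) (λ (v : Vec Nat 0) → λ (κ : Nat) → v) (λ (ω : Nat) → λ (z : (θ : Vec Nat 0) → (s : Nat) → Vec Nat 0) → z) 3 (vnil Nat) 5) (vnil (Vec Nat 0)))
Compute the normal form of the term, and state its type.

resulting normal form:
  λ (y : Type₁) → vcons (Vec Nat 0) 1 (vnil Nat) (vcons (Vec Nat 0) 0 (vnil Nat) (vnil (Vec Nat 0)))
type:
  (y : Type₁) → Vec (Vec Nat 0) 2


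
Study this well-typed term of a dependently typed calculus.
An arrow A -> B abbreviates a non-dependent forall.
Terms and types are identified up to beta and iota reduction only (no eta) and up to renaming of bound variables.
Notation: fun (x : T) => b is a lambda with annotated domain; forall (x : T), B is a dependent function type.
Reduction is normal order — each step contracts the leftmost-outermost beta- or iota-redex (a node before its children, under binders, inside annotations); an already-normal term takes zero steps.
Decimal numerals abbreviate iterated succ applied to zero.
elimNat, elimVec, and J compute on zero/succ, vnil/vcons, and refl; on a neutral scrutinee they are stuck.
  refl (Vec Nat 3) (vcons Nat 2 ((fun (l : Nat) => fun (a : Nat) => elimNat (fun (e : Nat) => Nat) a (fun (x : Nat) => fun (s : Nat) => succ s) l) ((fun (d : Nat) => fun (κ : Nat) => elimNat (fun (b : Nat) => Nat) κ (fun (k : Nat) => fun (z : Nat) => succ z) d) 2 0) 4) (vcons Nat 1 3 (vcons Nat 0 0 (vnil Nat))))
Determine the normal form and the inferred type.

reduced normal form:
  refl (Vec Nat 3) (vcons Nat 2 6 (vcons Nat 1 3 (vcons Nat 0 0 (vnil Nat))))
inferred type:
  Eq (Vec Nat 3) (vcons Nat 2 6 (vcons Nat 1 3 (vcons Nat 0 0 (vnil Nat)))) (vcons Nat 2 6 (vcons Nat 1 3 (vcons Nat 0 0 (vnil Nat))))
observation: the term reaches its normal form after 18 normal-order steps.


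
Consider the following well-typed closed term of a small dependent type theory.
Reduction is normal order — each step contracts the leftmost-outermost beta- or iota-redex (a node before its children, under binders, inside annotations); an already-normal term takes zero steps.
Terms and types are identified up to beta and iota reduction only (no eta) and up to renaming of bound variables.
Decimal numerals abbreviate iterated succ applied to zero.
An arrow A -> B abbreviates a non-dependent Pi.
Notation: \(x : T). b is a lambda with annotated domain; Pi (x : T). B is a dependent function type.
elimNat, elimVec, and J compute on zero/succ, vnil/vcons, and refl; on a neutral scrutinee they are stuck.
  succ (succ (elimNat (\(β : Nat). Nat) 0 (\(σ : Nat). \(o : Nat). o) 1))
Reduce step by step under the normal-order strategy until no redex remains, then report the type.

normal-order reduction:
  succ (succ (elimNat (\(β : Nat). Nat) 0 (\(σ : Nat). \(o : Nat). o) 1))
  ~> succ (succ ((\(β : Nat). \(σ : Nat). σ) 0 (elimNat (\(o : Nat). Nat) 0 (\(p : Nat). \(t : Nat). t) 0)))
  ~> succ (succ ((\(β : Nat). β) (elimNat (\(σ : Nat). Nat) 0 (\(o : Nat). \(p : Nat). p) 0)))
  ~> succ (succ (elimNat (\(β : Nat). Nat) 0 (\(σ : Nat). \(o : Nat). o) 0))
  ~> 2
inferred type:
  Nat


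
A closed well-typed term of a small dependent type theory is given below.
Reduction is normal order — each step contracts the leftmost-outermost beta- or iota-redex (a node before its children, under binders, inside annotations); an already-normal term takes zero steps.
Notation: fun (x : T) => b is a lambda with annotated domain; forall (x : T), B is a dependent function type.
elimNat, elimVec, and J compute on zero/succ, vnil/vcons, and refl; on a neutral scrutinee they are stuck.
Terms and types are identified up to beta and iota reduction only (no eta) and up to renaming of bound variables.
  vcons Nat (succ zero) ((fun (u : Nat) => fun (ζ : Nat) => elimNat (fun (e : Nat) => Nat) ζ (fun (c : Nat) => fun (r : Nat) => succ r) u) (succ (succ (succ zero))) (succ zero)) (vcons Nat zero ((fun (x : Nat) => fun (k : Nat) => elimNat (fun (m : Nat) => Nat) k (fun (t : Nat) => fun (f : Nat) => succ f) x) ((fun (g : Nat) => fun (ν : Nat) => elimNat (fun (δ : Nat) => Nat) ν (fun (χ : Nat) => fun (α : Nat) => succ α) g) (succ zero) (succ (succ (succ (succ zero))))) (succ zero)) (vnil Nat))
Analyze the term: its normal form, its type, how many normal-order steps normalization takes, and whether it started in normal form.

resulting normal form:
  vcons Nat (succ zero) (succ (succ (succ (succ zero)))) (vcons Nat zero (succ (succ (succ (succ (succ (succ zero)))))) (vnil Nat))
type:
  Vec Nat (succ (succ zero))
normal-order step count: 36
started in normal form: no
first contracted redex: a beta-redex


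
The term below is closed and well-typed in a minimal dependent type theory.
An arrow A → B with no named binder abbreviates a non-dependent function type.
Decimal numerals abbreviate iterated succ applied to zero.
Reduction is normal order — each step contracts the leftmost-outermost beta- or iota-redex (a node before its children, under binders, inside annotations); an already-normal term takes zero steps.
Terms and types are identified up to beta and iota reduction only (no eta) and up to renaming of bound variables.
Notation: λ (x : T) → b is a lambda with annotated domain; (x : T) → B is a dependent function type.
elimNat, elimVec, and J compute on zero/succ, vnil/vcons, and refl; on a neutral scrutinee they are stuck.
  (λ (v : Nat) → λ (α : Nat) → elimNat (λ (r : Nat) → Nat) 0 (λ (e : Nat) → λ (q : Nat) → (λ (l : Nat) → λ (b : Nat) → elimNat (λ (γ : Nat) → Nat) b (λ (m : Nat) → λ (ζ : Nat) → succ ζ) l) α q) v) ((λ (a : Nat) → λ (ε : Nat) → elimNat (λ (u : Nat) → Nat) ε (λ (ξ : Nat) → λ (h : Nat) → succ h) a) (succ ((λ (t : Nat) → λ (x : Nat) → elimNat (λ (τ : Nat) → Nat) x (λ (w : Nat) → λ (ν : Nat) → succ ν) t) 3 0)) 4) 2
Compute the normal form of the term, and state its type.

resulting normal form:
  16
the term's type:
  Nat
observation: 63 normal-order steps normalize the term, beginning with a beta-redex.


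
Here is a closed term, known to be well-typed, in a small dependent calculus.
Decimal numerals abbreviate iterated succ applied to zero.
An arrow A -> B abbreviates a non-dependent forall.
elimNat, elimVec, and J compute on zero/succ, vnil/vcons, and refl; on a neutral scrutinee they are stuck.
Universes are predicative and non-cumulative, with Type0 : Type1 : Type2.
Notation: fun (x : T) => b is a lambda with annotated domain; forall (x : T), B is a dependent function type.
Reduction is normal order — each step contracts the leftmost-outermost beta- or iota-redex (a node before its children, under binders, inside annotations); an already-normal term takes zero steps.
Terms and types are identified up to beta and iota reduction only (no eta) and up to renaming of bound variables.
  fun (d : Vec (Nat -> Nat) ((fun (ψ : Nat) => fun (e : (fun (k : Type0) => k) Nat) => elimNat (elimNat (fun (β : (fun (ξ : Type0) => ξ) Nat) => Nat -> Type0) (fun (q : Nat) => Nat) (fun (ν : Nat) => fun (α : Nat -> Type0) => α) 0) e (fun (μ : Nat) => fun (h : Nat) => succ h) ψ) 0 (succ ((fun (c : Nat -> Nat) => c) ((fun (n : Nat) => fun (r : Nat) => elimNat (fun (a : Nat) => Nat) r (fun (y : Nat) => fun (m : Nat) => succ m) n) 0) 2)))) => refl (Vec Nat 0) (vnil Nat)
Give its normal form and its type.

resulting normal form:
  fun (d : Vec (Nat -> Nat) 3) => refl (Vec Nat 0) (vnil Nat)
the term's type:
  Vec (Nat -> Nat) 3 -> Eq (Vec Nat 0) (vnil Nat) (vnil Nat)


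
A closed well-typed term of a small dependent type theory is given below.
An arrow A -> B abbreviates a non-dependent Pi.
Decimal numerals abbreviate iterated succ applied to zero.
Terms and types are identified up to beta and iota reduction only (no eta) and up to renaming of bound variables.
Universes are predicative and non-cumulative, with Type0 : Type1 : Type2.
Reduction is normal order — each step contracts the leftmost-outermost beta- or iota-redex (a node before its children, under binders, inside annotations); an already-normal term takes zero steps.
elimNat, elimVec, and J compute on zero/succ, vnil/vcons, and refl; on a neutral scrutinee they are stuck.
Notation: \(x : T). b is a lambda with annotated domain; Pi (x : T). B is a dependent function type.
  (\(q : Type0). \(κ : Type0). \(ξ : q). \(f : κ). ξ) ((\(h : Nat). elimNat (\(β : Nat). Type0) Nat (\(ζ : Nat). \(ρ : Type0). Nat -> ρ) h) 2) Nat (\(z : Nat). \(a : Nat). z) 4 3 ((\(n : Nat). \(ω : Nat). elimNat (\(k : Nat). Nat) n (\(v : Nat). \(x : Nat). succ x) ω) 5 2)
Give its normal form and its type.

normal form:
  3
type:
  Nat
observation: 6 normal-order steps normalize the term, beginning with a beta-redex.
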